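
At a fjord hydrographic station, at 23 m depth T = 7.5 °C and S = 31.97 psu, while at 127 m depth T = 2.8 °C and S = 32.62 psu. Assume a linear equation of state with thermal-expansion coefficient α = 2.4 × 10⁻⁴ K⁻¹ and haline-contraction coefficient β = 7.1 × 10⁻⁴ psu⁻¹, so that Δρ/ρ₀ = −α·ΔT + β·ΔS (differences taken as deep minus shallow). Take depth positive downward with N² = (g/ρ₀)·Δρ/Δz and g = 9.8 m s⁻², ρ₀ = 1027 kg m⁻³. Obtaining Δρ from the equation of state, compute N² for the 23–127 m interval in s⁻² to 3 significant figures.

1.50 × 10⁻⁴ s⁻²

ΔT = -4.7 K, ΔS = +0.65 psu (deep − shallow).
Δρ/ρ₀ = −αΔT + βΔS = 1.128 × 10⁻³ + 4.615 × 10⁻⁴ = 1.5895 × 10⁻³, so Δρ ≈ 1.632 kg m⁻³.
N² = (g/ρ₀)·Δρ/Δz = g·(Δρ/ρ₀)/Δz = 9.8 × 1.5895 × 10⁻³ / 104 = 1.4978 × 10⁻⁴ s⁻² ≈ 1.50 × 10⁻⁴ s⁻².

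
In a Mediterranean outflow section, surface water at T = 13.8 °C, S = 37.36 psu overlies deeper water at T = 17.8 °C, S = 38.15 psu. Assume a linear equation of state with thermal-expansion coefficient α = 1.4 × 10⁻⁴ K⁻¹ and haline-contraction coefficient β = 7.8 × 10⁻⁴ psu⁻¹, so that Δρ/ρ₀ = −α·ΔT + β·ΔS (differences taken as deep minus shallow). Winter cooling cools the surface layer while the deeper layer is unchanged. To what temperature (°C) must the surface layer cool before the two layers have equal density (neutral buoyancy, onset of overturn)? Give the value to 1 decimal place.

Neutral buoyancy requires Δρ = 0, i.e. −α(T_deep − T_surf′) + β(S_deep − S_surf) = 0.
T_surf′ = T_deep − (β/α)·ΔS = 17.8 − (7.8 × 10⁻⁴/1.4 × 10⁻⁴)·(+0.79) = 13.399 °C.
Cooling required: 13.8 − (13.399) = 0.401 °C.

13.4 °C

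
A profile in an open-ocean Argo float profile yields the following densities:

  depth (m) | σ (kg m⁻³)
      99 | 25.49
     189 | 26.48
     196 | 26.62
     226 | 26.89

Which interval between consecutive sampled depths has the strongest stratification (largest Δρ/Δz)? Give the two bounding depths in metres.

189–196 m

Compute the density gradient over each adjacent pair:
  99–189 m: Δρ/Δz = 0.99/90 = 0.011 kg m⁻⁴
  189–196 m: Δρ/Δz = 0.14/7 = 0.020 kg m⁻⁴
  196–226 m: Δρ/Δz = 0.27/30 = 9.0 × 10⁻³ kg m⁻⁴
The largest gradient is in the 189–196 m interval — the pycnocline.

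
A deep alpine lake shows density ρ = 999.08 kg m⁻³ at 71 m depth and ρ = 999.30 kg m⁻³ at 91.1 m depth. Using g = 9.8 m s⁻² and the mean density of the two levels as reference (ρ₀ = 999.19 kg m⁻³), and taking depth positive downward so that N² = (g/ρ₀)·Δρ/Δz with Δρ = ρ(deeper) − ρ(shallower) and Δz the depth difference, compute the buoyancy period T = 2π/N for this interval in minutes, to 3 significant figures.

10.1 min

Δρ = 999.30 − 999.08 = 0.22 kg m⁻³ over Δz = 91.1 − 71 = 20.1 m.
N² = (9.8/999.19) × (0.22/20.1) = 1.0735 × 10⁻⁴ s⁻².
N = √(1.0735 × 10⁻⁴) = 0.010361 rad s⁻¹, so T = 2π/N = 606.43 s = 10.107 min ≈ 10.1 min.
A positive N² confirms static stability across the interval.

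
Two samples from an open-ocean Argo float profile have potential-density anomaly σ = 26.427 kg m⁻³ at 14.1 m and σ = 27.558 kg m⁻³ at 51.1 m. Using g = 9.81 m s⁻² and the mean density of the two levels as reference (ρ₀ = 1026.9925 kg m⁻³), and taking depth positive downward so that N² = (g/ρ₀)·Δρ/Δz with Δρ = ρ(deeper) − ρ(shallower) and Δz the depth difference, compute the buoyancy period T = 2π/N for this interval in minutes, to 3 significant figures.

Δρ = 1027.558 − 1026.427 = 1.131 kg m⁻³ over Δz = 51.1 − 14.1 = 37 m.
N² = (9.81/1026.9925) × (1.131/37) = 2.9199 × 10⁻⁴ s⁻².
N = √(2.9199 × 10⁻⁴) = 0.017088 rad s⁻¹, so T = 2π/N = 367.70 s = 6.1283 min ≈ 6.13 min.

6.13 min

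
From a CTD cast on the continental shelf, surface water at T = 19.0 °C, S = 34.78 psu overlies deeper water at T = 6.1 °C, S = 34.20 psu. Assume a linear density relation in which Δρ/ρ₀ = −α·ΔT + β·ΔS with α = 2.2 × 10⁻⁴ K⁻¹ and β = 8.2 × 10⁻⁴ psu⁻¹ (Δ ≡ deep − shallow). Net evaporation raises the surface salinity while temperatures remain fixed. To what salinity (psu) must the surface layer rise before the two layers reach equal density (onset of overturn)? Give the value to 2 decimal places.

37.66 psu

Neutral buoyancy requires −α(T_deep − T_surf) + β(S_deep − S_surf′) = 0.
S_surf′ = S_deep − (α/β)·ΔT = 34.20 − (2.2 × 10⁻⁴/8.2 × 10⁻⁴)·(-12.9) = 37.6610 psu.
Increase required: 37.6610 − 34.78 = 2.8810 psu.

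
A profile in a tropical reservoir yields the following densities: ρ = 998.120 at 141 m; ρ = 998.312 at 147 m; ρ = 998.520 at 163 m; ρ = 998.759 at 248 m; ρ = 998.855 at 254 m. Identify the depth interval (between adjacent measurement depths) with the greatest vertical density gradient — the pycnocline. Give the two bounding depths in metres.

141–147 m

Compute the density gradient over each adjacent pair:
  141–147 m: Δρ/Δz = 0.192/6 = 0.032 kg m⁻⁴
  147–163 m: Δρ/Δz = 0.208/16 = 0.013 kg m⁻⁴
  163–248 m: Δρ/Δz = 0.239/85 = 2.8 × 10⁻³ kg m⁻⁴
  248–254 m: Δρ/Δz = 0.096/6 = 0.016 kg m⁻⁴
The largest gradient is in the 141–147 m interval — the pycnocline.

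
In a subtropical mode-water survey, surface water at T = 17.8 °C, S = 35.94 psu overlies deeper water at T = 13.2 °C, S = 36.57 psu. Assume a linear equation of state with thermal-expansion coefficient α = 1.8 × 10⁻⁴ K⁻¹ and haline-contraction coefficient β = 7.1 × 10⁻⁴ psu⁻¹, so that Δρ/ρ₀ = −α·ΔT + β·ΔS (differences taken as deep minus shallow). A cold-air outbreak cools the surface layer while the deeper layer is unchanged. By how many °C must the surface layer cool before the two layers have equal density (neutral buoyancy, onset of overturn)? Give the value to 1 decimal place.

Neutral buoyancy requires Δρ = 0, i.e. −α(T_deep − T_surf′) + β(S_deep − S_surf) = 0.
T_surf′ = T_deep − (β/α)·ΔS = 13.2 − (7.1 × 10⁻⁴/1.8 × 10⁻⁴)·(+0.63) = 10.715 °C.
Cooling required: 17.8 − (10.715) = 7.085 °C.

7.1 °C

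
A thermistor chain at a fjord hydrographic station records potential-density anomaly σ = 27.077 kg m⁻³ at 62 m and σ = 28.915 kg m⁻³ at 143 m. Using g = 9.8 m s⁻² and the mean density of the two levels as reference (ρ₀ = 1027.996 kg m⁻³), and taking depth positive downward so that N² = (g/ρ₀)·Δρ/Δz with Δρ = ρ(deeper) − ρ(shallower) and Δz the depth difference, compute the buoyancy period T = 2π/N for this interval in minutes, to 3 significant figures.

7.12 min

Δρ = 1028.915 − 1027.077 = 1.838 kg m⁻³ over Δz = 143 − 62 = 81 m.
N² = (9.8/1027.996) × (1.838/81) = 2.1632 × 10⁻⁴ s⁻².
N = √(2.1632 × 10⁻⁴) = 0.014708 rad s⁻¹, so T = 2π/N = 427.20 s = 7.1200 min ≈ 7.12 min.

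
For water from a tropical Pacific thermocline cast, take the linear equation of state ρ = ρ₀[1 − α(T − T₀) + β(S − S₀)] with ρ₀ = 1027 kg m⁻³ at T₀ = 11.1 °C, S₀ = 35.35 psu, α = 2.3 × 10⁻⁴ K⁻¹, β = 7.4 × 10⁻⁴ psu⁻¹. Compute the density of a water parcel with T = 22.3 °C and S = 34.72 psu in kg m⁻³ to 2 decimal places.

T − T₀ = +11.2 K, S − S₀ = -0.63 psu.
Bracket = 1 − α·(+11.2) + β·(-0.63) = 1 + (-3.0422 × 10⁻³) = 0.9969578.
ρ = 1027 × 0.9969578 = 1023.88 kg m⁻³.

1023.88 kg m⁻³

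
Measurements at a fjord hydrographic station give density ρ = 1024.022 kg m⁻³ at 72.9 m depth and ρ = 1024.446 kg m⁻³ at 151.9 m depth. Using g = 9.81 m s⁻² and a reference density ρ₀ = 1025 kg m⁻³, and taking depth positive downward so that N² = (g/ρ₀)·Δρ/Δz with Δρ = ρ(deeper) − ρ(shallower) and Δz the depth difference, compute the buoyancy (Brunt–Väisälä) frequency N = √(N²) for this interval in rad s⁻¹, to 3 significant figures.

Δρ = 1024.446 − 1024.022 = 0.424 kg m⁻³ over Δz = 151.9 − 72.9 = 79 m.
N² = (9.81/1025) × (0.424/79) = 5.1367 × 10⁻⁵ s⁻².
N = √(5.1367 × 10⁻⁵) = 7.1671 × 10⁻³ rad s⁻¹ ≈ 7.17 × 10⁻³ rad s⁻¹.
Since Δρ > 0 the layer is stably stratified.

7.17 × 10⁻³ rad s⁻¹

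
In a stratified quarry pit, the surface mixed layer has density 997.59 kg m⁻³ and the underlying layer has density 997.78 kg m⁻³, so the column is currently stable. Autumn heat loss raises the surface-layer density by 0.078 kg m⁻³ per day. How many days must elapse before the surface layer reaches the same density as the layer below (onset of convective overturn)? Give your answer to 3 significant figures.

2.44 days

Density deficit of the surface layer: 997.78 − 997.59 = 0.19 kg m⁻³.
Required change = 0.19 / 0.078 = 2.44 days.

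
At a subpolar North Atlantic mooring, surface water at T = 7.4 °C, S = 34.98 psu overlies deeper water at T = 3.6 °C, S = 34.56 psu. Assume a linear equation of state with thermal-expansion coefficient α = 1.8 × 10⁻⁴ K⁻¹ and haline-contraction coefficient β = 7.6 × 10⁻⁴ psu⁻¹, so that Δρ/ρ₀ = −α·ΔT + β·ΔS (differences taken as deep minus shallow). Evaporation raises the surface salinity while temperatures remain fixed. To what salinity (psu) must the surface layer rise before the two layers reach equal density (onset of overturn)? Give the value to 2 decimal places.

Neutral buoyancy requires −α(T_deep − T_surf) + β(S_deep − S_surf′) = 0.
S_surf′ = S_deep − (α/β)·ΔT = 34.56 − (1.8 × 10⁻⁴/7.6 × 10⁻⁴)·(-3.8) = 35.4600 psu.
Increase required: 35.4600 − 34.98 = 0.4800 psu.

35.46 psu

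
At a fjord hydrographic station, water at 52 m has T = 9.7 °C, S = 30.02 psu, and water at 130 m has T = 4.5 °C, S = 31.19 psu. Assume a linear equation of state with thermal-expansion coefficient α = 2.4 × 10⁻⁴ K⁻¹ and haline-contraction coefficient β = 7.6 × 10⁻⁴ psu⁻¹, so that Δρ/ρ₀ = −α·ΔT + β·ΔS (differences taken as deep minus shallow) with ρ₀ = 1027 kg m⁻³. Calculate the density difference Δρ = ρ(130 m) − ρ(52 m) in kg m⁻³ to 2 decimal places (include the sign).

ΔT = -5.2 K, ΔS = +1.17 psu (deep − shallow).
Δρ/ρ₀ = −(2.4 × 10⁻⁴)(-5.2) + (7.6 × 10⁻⁴)(+1.17) = 2.1372 × 10⁻³.
Δρ = 1027 × (2.1372 × 10⁻³) = +2.19 kg m⁻³.
Positive Δρ: denser below, stable.

+2.19 kg m⁻³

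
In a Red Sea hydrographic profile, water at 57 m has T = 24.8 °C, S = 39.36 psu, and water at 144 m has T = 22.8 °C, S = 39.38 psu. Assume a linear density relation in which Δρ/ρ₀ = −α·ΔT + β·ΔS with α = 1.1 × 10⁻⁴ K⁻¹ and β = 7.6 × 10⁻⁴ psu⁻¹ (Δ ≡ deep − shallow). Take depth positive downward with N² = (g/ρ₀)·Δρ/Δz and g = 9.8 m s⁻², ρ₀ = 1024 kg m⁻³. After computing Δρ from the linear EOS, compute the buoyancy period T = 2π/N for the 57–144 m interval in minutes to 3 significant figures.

20.3 min

ΔT = -2.0 K, ΔS = +0.02 psu (deep − shallow).
Δρ/ρ₀ = −αΔT + βΔS = 2.20 × 10⁻⁴ + 1.52 × 10⁻⁵ = 2.352 × 10⁻⁴, so Δρ ≈ 0.2408 kg m⁻³.
N² = (g/ρ₀)·Δρ/Δz = g·(Δρ/ρ₀)/Δz = 9.8 × 2.352 × 10⁻⁴ / 87 = 2.6494 × 10⁻⁵ s⁻².
N = √(2.6494 × 10⁻⁵) = 5.1472 × 10⁻³ rad s⁻¹ → T = 2π/N = 1.2207 × 10³ s = 20.345 min ≈ 20.3 min.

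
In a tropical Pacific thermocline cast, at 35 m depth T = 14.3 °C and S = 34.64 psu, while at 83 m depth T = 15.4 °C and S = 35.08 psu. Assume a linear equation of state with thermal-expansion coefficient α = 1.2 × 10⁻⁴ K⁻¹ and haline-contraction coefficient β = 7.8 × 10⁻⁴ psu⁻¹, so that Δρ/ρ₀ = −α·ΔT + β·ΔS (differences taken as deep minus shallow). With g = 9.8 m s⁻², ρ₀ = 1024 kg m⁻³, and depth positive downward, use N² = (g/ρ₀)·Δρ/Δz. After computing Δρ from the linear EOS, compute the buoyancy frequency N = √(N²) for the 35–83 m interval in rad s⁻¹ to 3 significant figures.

ΔT = +1.1 K, ΔS = +0.44 psu (deep − shallow).
Δρ/ρ₀ = −αΔT + βΔS = -1.32 × 10⁻⁴ + 3.432 × 10⁻⁴ = 2.112 × 10⁻⁴, so Δρ ≈ 0.2163 kg m⁻³.
N² = (g/ρ₀)·Δρ/Δz = g·(Δρ/ρ₀)/Δz = 9.8 × 2.112 × 10⁻⁴ / 48 = 4.3120 × 10⁻⁵ s⁻².
N = √(4.3120 × 10⁻⁵) = 6.5666 × 10⁻³ rad s⁻¹ ≈ 6.57 × 10⁻³ rad s⁻¹.

6.57 × 10⁻³ rad s⁻¹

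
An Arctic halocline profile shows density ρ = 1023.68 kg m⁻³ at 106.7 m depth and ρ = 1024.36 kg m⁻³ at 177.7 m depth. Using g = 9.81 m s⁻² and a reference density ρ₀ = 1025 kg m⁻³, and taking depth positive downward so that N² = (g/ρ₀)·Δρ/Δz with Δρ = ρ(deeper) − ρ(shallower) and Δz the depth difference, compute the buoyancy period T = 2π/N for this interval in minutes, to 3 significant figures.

10.9 min

Δρ = 1024.36 − 1023.68 = 0.68 kg m⁻³ over Δz = 177.7 − 106.7 = 71 m.
N² = (9.81/1025) × (0.68/71) = 9.1663 × 10⁻⁵ s⁻².
N = √(9.1663 × 10⁻⁵) = 9.5741 × 10⁻³ rad s⁻¹, so T = 2π/N = 656.27 s = 10.938 min ≈ 10.9 min.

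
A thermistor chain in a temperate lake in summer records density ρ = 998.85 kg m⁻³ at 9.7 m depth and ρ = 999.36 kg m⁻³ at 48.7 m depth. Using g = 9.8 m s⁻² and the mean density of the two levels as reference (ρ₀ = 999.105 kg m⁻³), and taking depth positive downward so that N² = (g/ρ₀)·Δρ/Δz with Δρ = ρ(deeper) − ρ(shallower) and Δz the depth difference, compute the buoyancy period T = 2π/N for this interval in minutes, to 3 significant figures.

Δρ = 999.36 − 998.85 = 0.51 kg m⁻³ over Δz = 48.7 − 9.7 = 39 m.
N² = (9.8/999.105) × (0.51/39) = 1.2827 × 10⁻⁴ s⁻².
N = √(1.2827 × 10⁻⁴) = 0.011326 rad s⁻¹, so T = 2π/N = 554.76 s = 9.2460 min ≈ 9.25 min.

9.25 min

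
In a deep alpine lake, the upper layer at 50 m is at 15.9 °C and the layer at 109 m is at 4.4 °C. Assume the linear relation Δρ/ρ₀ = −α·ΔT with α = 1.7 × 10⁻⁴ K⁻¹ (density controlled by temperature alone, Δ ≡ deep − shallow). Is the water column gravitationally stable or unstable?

stable

ΔT = 4.4 − 15.9 = -11.5 K, so Δρ/ρ₀ = −αΔT = 1.955 × 10⁻³.
Δρ/ρ₀ > 0, so Δρ > 0: deeper water is denser → statically stable.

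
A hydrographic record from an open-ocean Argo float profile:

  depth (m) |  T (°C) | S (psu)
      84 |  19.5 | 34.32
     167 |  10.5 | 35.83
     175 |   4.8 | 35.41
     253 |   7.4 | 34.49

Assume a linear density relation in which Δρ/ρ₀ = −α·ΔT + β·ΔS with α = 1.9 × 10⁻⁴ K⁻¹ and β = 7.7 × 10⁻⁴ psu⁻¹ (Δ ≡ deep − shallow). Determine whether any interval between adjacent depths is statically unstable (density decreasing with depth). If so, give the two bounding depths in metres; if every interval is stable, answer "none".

175–253 m

Evaluate Δρ/ρ₀ = −αΔT + βΔS across each adjacent pair:
  84–167 m: −αΔT+βΔS = −(1.9 × 10⁻⁴)(-9.0)+(7.7 × 10⁻⁴)(+1.51) = 2.9 × 10⁻³ → stable
  167–175 m: −αΔT+βΔS = −(1.9 × 10⁻⁴)(-5.7)+(7.7 × 10⁻⁴)(-0.42) = 7.6 × 10⁻⁴ → stable
  175–253 m: −αΔT+βΔS = −(1.9 × 10⁻⁴)(+2.6)+(7.7 × 10⁻⁴)(-0.92) = -1.2 × 10⁻³ → UNSTABLE
The 175–253 m interval has Δρ < 0: lighter water underlies denser water.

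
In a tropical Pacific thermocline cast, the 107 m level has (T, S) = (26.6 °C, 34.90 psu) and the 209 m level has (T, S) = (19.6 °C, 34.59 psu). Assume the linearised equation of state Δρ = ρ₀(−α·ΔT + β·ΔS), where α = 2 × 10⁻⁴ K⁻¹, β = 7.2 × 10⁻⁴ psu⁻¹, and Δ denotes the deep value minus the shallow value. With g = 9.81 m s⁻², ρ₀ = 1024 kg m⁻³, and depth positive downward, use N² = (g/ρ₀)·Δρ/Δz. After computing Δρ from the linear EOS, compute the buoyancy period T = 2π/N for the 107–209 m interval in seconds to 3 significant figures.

ΔT = -7.0 K, ΔS = -0.31 psu (deep − shallow).
Δρ/ρ₀ = −αΔT + βΔS = 1.40 × 10⁻³ − 2.232 × 10⁻⁴ = 1.1768 × 10⁻³, so Δρ ≈ 1.205 kg m⁻³.
N² = (g/ρ₀)·Δρ/Δz = g·(Δρ/ρ₀)/Δz = 9.81 × 1.1768 × 10⁻³ / 102 = 1.1318 × 10⁻⁴ s⁻².
N = √(1.1318 × 10⁻⁴) = 0.010639 rad s⁻¹ → T = 2π/N = 590.58 s ≈ 591 s.

591 s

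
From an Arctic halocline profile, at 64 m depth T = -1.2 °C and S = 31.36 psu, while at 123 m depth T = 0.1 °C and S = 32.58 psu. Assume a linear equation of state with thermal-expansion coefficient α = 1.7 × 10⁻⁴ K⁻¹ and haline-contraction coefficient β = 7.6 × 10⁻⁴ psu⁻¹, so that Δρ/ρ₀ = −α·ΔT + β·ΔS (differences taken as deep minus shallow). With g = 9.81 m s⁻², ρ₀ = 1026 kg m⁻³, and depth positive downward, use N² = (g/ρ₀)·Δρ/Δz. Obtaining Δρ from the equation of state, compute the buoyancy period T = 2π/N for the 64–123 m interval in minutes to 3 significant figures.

ΔT = +1.3 K, ΔS = +1.22 psu (deep − shallow).
Δρ/ρ₀ = −αΔT + βΔS = -2.21 × 10⁻⁴ + 9.272 × 10⁻⁴ = 7.062 × 10⁻⁴, so Δρ ≈ 0.7246 kg m⁻³.
N² = (g/ρ₀)·Δρ/Δz = g·(Δρ/ρ₀)/Δz = 9.81 × 7.062 × 10⁻⁴ / 59 = 1.1742 × 10⁻⁴ s⁻².
N = √(1.1742 × 10⁻⁴) = 0.010836 rad s⁻¹ → T = 2π/N = 579.84 s = 9.6640 min ≈ 9.66 min.

9.66 min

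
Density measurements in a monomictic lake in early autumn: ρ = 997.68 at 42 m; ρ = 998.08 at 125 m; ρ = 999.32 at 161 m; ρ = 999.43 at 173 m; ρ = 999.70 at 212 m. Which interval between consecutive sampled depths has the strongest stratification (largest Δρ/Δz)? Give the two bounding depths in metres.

125–161 m

Compute the density gradient over each adjacent pair:
  42–125 m: Δρ/Δz = 0.40/83 = 4.8 × 10⁻³ kg m⁻⁴
  125–161 m: Δρ/Δz = 1.24/36 = 0.034 kg m⁻⁴
  161–173 m: Δρ/Δz = 0.11/12 = 9.2 × 10⁻³ kg m⁻⁴
  173–212 m: Δρ/Δz = 0.27/39 = 6.9 × 10⁻³ kg m⁻⁴
The largest gradient is in the 125–161 m interval — the pycnocline.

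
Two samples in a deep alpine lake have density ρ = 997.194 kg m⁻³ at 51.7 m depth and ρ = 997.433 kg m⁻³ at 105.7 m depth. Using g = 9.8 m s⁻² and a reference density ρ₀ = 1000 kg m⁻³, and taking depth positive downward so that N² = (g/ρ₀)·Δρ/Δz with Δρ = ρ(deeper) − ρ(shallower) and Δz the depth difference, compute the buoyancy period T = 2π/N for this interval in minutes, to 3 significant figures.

15.9 min

Δρ = 997.433 − 997.194 = 0.239 kg m⁻³ over Δz = 105.7 − 51.7 = 54 m.
N² = (9.8/1000) × (0.239/54) = 4.3374 × 10⁻⁵ s⁻².
N = √(4.3374 × 10⁻⁵) = 6.5859 × 10⁻³ rad s⁻¹, so T = 2π/N = 954.04 s = 15.901 min ≈ 15.9 min.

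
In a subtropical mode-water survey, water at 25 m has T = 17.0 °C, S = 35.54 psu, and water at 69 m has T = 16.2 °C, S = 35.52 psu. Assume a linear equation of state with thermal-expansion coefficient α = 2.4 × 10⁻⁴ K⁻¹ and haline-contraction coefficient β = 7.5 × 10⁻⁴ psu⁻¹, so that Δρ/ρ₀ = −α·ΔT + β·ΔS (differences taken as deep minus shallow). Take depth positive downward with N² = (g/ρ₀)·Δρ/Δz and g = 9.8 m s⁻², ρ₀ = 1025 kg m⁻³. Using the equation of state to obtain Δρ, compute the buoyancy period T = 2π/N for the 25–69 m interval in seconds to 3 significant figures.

ΔT = -0.8 K, ΔS = -0.02 psu (deep − shallow).
Δρ/ρ₀ = −αΔT + βΔS = 1.92 × 10⁻⁴ − 1.50 × 10⁻⁵ = 1.77 × 10⁻⁴, so Δρ ≈ 0.1814 kg m⁻³.
N² = (g/ρ₀)·Δρ/Δz = g·(Δρ/ρ₀)/Δz = 9.8 × 1.77 × 10⁻⁴ / 44 = 3.9423 × 10⁻⁵ s⁻².
N = √(3.9423 × 10⁻⁵) = 6.2788 × 10⁻³ rad s⁻¹ → T = 2π/N = 1.0007 × 10³ s ≈ 1.00 × 10³ s.

1.00 × 10³ s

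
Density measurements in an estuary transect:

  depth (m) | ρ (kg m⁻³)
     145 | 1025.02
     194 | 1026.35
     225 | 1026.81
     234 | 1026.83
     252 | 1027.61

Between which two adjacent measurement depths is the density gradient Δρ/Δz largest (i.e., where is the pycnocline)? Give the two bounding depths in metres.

Compute the density gradient over each adjacent pair:
  145–194 m: Δρ/Δz = 1.33/49 = 0.027 kg m⁻⁴
  194–225 m: Δρ/Δz = 0.46/31 = 0.015 kg m⁻⁴
  225–234 m: Δρ/Δz = 0.02/9 = 2.2 × 10⁻³ kg m⁻⁴
  234–252 m: Δρ/Δz = 0.78/18 = 0.043 kg m⁻⁴
The largest gradient is in the 234–252 m interval — the pycnocline.

234–252 m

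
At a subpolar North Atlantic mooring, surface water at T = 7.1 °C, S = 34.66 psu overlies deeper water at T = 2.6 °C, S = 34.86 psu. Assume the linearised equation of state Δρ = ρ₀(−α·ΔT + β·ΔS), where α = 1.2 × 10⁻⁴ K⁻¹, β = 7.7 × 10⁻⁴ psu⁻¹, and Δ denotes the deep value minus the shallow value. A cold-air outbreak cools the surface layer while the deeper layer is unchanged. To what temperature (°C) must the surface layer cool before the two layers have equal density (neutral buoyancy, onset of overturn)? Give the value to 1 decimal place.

Neutral buoyancy requires Δρ = 0, i.e. −α(T_deep − T_surf′) + β(S_deep − S_surf) = 0.
T_surf′ = T_deep − (β/α)·ΔS = 2.6 − (7.7 × 10⁻⁴/1.2 × 10⁻⁴)·(+0.20) = 1.317 °C.
Cooling required: 7.1 − (1.317) = 5.783 °C.

1.3 °C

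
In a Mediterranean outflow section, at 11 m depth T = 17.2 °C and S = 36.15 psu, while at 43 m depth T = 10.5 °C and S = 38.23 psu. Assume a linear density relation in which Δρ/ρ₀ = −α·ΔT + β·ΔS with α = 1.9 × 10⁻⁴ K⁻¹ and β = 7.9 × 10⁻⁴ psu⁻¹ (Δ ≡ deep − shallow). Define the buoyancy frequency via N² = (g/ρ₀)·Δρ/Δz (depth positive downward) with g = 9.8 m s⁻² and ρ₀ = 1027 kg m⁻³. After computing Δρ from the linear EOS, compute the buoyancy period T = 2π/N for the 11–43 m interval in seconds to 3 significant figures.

210 s

ΔT = -6.7 K, ΔS = +2.08 psu (deep − shallow).
Δρ/ρ₀ = −αΔT + βΔS = 1.273 × 10⁻³ + 1.6432 × 10⁻³ = 2.9162 × 10⁻³, so Δρ ≈ 2.995 kg m⁻³.
N² = (g/ρ₀)·Δρ/Δz = g·(Δρ/ρ₀)/Δz = 9.8 × 2.9162 × 10⁻³ / 32 = 8.9309 × 10⁻⁴ s⁻².
N = √(8.9309 × 10⁻⁴) = 0.029885 rad s⁻¹ → T = 2π/N = 210.25 s ≈ 210 s.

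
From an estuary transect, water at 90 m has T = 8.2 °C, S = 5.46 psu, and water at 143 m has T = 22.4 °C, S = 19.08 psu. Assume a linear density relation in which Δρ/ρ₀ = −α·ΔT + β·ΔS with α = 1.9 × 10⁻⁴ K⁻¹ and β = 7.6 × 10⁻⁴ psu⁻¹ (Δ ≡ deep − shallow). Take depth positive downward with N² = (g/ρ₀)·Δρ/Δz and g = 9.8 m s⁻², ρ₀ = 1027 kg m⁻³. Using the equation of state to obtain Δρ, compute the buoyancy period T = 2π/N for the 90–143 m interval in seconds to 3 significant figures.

167 s

ΔT = +14.2 K, ΔS = +13.62 psu (deep − shallow).
Δρ/ρ₀ = −αΔT + βΔS = -2.698 × 10⁻³ + 0.0103512 = 7.6532 × 10⁻³, so Δρ ≈ 7.860 kg m⁻³.
N² = (g/ρ₀)·Δρ/Δz = g·(Δρ/ρ₀)/Δz = 9.8 × 7.6532 × 10⁻³ / 53 = 1.4151 × 10⁻³ s⁻².
N = √(1.4151 × 10⁻³) = 0.037618 rad s⁻¹ → T = 2π/N = 167.03 s ≈ 167 s.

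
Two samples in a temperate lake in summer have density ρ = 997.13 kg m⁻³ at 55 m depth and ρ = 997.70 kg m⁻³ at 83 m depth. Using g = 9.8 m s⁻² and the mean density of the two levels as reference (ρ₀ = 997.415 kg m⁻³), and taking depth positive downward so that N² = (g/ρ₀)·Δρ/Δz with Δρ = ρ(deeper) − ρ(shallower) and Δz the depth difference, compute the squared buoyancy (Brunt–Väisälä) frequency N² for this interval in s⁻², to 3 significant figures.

Δρ = 997.70 − 997.13 = 0.57 kg m⁻³ over Δz = 83 − 55 = 28 m.
N² = (9.8/997.415) × (0.57/28) = 2.0002 × 10⁻⁴ s⁻² ≈ 2.00 × 10⁻⁴ s⁻².

2.00 × 10⁻⁴ s⁻²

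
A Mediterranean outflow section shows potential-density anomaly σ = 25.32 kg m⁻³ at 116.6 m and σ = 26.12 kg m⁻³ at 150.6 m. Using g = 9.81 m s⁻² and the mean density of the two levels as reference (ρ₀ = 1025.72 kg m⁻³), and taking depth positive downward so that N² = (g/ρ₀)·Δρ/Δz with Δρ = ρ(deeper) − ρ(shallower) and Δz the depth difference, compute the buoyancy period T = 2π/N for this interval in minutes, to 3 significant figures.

6.98 min

Δρ = 1026.12 − 1025.32 = 0.80 kg m⁻³ over Δz = 150.6 − 116.6 = 34 m.
N² = (9.81/1025.72) × (0.80/34) = 2.2504 × 10⁻⁴ s⁻².
N = √(2.2504 × 10⁻⁴) = 0.015001 rad s⁻¹, so T = 2π/N = 418.85 s = 6.9808 min ≈ 6.98 min.
Since Δρ > 0 the layer is stably stratified.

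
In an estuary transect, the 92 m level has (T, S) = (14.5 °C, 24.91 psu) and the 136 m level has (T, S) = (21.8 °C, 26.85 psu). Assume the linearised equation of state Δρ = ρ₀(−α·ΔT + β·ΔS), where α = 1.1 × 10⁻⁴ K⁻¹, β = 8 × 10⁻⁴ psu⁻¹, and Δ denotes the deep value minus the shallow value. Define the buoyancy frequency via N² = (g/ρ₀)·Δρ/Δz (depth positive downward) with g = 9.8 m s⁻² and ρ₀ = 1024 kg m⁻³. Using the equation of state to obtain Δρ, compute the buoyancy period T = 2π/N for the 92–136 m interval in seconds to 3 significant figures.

486 s

ΔT = +7.3 K, ΔS = +1.94 psu (deep − shallow).
Δρ/ρ₀ = −αΔT + βΔS = -8.03 × 10⁻⁴ + 1.552 × 10⁻³ = 7.49 × 10⁻⁴, so Δρ ≈ 0.7670 kg m⁻³.
N² = (g/ρ₀)·Δρ/Δz = g·(Δρ/ρ₀)/Δz = 9.8 × 7.49 × 10⁻⁴ / 44 = 1.6682 × 10⁻⁴ s⁻².
N = √(1.6682 × 10⁻⁴) = 0.012916 rad s⁻¹ → T = 2π/N = 486.47 s ≈ 486 s.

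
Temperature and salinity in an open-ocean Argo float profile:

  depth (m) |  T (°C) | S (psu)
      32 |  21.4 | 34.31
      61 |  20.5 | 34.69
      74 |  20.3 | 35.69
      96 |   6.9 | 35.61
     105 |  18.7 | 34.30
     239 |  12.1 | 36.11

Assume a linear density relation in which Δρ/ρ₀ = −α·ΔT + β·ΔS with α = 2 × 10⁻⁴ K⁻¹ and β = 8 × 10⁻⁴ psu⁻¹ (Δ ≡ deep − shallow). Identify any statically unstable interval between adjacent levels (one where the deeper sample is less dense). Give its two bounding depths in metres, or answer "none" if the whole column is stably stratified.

96–105 m

Evaluate Δρ/ρ₀ = −αΔT + βΔS across each adjacent pair:
  32–61 m: −αΔT+βΔS = −(2 × 10⁻⁴)(-0.9)+(8 × 10⁻⁴)(+0.38) = 4.8 × 10⁻⁴ → stable
  61–74 m: −αΔT+βΔS = −(2 × 10⁻⁴)(-0.2)+(8 × 10⁻⁴)(+1.00) = 8.4 × 10⁻⁴ → stable
  74–96 m: −αΔT+βΔS = −(2 × 10⁻⁴)(-13.4)+(8 × 10⁻⁴)(-0.08) = 2.6 × 10⁻³ → stable
  96–105 m: −αΔT+βΔS = −(2 × 10⁻⁴)(+11.8)+(8 × 10⁻⁴)(-1.31) = -3.4 × 10⁻³ → UNSTABLE
  105–239 m: −αΔT+βΔS = −(2 × 10⁻⁴)(-6.6)+(8 × 10⁻⁴)(+1.81) = 2.8 × 10⁻³ → stable
The 96–105 m interval has Δρ < 0: lighter water underlies denser water.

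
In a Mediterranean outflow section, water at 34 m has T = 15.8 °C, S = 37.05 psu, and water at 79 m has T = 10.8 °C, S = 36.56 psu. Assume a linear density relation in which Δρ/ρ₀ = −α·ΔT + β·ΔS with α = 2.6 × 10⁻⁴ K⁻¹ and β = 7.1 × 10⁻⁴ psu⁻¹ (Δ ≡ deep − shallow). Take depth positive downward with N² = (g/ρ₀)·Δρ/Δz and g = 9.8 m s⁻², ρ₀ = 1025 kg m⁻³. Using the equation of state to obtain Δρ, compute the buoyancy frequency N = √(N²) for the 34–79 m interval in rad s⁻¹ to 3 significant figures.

ΔT = -5.0 K, ΔS = -0.49 psu (deep − shallow).
Δρ/ρ₀ = −αΔT + βΔS = 1.30 × 10⁻³ − 3.479 × 10⁻⁴ = 9.521 × 10⁻⁴, so Δρ ≈ 0.9759 kg m⁻³.
N² = (g/ρ₀)·Δρ/Δz = g·(Δρ/ρ₀)/Δz = 9.8 × 9.521 × 10⁻⁴ / 45 = 2.0735 × 10⁻⁴ s⁻².
N = √(2.0735 × 10⁻⁴) = 0.014400 rad s⁻¹ ≈ 0.0144 rad s⁻¹.

0.0144 rad s⁻¹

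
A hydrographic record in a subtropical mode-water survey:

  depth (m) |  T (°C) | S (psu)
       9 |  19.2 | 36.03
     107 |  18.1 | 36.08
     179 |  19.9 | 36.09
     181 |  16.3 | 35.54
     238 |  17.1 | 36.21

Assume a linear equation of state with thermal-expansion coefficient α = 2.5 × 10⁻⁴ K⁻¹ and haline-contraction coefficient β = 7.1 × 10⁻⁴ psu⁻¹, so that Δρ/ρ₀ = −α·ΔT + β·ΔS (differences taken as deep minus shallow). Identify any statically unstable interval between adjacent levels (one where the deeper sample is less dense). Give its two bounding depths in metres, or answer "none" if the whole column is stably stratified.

Evaluate Δρ/ρ₀ = −αΔT + βΔS across each adjacent pair:
  9–107 m: −αΔT+βΔS = −(2.5 × 10⁻⁴)(-1.1)+(7.1 × 10⁻⁴)(+0.05) = 3.1 × 10⁻⁴ → stable
  107–179 m: −αΔT+βΔS = −(2.5 × 10⁻⁴)(+1.8)+(7.1 × 10⁻⁴)(+0.01) = -4.4 × 10⁻⁴ → UNSTABLE
  179–181 m: −αΔT+βΔS = −(2.5 × 10⁻⁴)(-3.6)+(7.1 × 10⁻⁴)(-0.55) = 5.1 × 10⁻⁴ → stable
  181–238 m: −αΔT+βΔS = −(2.5 × 10⁻⁴)(+0.8)+(7.1 × 10⁻⁴)(+0.67) = 2.8 × 10⁻⁴ → stable
The 107–179 m interval has Δρ < 0: lighter water underlies denser water.

107–179 m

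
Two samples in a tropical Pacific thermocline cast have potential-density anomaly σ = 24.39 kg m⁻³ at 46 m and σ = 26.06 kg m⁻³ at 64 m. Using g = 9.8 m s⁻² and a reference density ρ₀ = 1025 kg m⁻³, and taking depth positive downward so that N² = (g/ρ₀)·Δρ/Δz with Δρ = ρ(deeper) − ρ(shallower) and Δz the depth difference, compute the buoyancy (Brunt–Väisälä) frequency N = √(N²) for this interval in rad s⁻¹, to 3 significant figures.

0.0298 rad s⁻¹

Δρ = 1026.06 − 1024.39 = 1.67 kg m⁻³ over Δz = 64 − 46 = 18 m.
N² = (9.8/1025) × (1.67/18) = 8.8705 × 10⁻⁴ s⁻².
N = √(8.8705 × 10⁻⁴) = 0.029783 rad s⁻¹ ≈ 0.0298 rad s⁻¹.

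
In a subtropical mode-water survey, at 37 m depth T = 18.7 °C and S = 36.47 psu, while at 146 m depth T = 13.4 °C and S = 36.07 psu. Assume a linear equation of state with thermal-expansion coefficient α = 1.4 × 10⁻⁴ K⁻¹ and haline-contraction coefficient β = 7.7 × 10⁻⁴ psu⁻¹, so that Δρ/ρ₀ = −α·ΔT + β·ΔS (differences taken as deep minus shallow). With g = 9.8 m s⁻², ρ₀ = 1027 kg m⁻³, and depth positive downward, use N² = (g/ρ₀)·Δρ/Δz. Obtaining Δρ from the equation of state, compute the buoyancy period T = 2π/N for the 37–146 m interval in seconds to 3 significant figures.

ΔT = -5.3 K, ΔS = -0.40 psu (deep − shallow).
Δρ/ρ₀ = −αΔT + βΔS = 7.42 × 10⁻⁴ − 3.08 × 10⁻⁴ = 4.34 × 10⁻⁴, so Δρ ≈ 0.4457 kg m⁻³.
N² = (g/ρ₀)·Δρ/Δz = g·(Δρ/ρ₀)/Δz = 9.8 × 4.34 × 10⁻⁴ / 109 = 3.9020 × 10⁻⁵ s⁻².
N = √(3.9020 × 10⁻⁵) = 6.2466 × 10⁻³ rad s⁻¹ → T = 2π/N = 1.0059 × 10³ s ≈ 1.01 × 10³ s.

1.01 × 10³ s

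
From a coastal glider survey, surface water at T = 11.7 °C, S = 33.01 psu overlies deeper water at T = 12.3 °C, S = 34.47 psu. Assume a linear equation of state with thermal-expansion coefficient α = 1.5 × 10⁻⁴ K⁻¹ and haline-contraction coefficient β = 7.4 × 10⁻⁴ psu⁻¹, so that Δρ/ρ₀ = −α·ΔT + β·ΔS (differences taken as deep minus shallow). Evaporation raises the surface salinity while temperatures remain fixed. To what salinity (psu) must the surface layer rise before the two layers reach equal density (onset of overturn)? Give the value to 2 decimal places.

Neutral buoyancy requires −α(T_deep − T_surf) + β(S_deep − S_surf′) = 0.
S_surf′ = S_deep − (α/β)·ΔT = 34.47 − (1.5 × 10⁻⁴/7.4 × 10⁻⁴)·(+0.6) = 34.3484 psu.
Increase required: 34.3484 − 33.01 = 1.3384 psu.

34.35 psu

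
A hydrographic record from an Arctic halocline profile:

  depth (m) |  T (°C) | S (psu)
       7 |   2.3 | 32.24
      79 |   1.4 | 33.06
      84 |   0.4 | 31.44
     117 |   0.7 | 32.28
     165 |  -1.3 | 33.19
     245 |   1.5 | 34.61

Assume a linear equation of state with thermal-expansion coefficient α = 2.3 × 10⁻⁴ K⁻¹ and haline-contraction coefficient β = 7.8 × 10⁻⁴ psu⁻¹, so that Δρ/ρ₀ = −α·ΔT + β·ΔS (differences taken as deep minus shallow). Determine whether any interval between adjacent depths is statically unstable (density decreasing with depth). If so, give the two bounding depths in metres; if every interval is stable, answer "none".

79–84 m

Evaluate Δρ/ρ₀ = −αΔT + βΔS across each adjacent pair:
  7–79 m: −αΔT+βΔS = −(2.3 × 10⁻⁴)(-0.9)+(7.8 × 10⁻⁴)(+0.82) = 8.5 × 10⁻⁴ → stable
  79–84 m: −αΔT+βΔS = −(2.3 × 10⁻⁴)(-1.0)+(7.8 × 10⁻⁴)(-1.62) = -1.0 × 10⁻³ → UNSTABLE
  84–117 m: −αΔT+βΔS = −(2.3 × 10⁻⁴)(+0.3)+(7.8 × 10⁻⁴)(+0.84) = 5.9 × 10⁻⁴ → stable
  117–165 m: −αΔT+βΔS = −(2.3 × 10⁻⁴)(-2.0)+(7.8 × 10⁻⁴)(+0.91) = 1.2 × 10⁻³ → stable
  165–245 m: −αΔT+βΔS = −(2.3 × 10⁻⁴)(+2.8)+(7.8 × 10⁻⁴)(+1.42) = 4.6 × 10⁻⁴ → stable
The 79–84 m interval has Δρ < 0: lighter water underlies denser water.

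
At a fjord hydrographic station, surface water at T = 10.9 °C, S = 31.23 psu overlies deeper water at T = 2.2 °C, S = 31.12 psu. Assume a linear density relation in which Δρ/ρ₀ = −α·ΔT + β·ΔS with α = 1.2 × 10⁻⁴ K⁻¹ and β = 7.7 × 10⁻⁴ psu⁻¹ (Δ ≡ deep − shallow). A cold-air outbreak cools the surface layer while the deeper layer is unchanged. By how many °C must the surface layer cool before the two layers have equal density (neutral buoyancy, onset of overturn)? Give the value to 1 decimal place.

8.0 °C

Neutral buoyancy requires Δρ = 0, i.e. −α(T_deep − T_surf′) + β(S_deep − S_surf) = 0.
T_surf′ = T_deep − (β/α)·ΔS = 2.2 − (7.7 × 10⁻⁴/1.2 × 10⁻⁴)·(-0.11) = 2.906 °C.
Cooling required: 10.9 − (2.906) = 7.994 °C.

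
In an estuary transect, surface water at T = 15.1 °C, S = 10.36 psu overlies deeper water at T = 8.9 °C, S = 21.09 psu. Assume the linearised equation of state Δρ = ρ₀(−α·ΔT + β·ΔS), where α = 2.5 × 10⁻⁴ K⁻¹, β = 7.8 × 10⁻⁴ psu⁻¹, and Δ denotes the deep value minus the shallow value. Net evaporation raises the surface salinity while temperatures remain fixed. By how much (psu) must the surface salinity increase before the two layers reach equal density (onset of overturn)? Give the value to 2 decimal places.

12.72 psu

Neutral buoyancy requires −α(T_deep − T_surf) + β(S_deep − S_surf′) = 0.
S_surf′ = S_deep − (α/β)·ΔT = 21.09 − (2.5 × 10⁻⁴/7.8 × 10⁻⁴)·(-6.2) = 23.0772 psu.
Increase required: 23.0772 − 10.36 = 12.7172 psu.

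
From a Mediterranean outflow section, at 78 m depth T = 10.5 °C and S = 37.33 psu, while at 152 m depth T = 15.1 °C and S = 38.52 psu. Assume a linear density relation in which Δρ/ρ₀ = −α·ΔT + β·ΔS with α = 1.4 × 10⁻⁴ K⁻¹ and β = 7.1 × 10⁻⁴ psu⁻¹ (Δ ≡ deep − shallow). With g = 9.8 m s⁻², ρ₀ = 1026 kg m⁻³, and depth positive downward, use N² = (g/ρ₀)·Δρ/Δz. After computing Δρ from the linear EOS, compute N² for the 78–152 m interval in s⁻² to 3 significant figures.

ΔT = +4.6 K, ΔS = +1.19 psu (deep − shallow).
Δρ/ρ₀ = −αΔT + βΔS = -6.44 × 10⁻⁴ + 8.449 × 10⁻⁴ = 2.009 × 10⁻⁴, so Δρ ≈ 0.2061 kg m⁻³.
N² = (g/ρ₀)·Δρ/Δz = g·(Δρ/ρ₀)/Δz = 9.8 × 2.009 × 10⁻⁴ / 74 = 2.6606 × 10⁻⁵ s⁻² ≈ 2.66 × 10⁻⁵ s⁻².

2.66 × 10⁻⁵ s⁻²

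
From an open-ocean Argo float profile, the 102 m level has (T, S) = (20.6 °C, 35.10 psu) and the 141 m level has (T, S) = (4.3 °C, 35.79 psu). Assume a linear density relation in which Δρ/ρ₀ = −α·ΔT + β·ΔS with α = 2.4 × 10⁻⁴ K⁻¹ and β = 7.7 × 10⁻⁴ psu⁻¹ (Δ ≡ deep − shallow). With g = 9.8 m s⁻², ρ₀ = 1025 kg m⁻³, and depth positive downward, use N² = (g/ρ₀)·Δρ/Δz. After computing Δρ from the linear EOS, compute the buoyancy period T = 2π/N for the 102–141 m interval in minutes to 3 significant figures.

ΔT = -16.3 K, ΔS = +0.69 psu (deep − shallow).
Δρ/ρ₀ = −αΔT + βΔS = 3.912 × 10⁻³ + 5.313 × 10⁻⁴ = 4.4433 × 10⁻³, so Δρ ≈ 4.554 kg m⁻³.
N² = (g/ρ₀)·Δρ/Δz = g·(Δρ/ρ₀)/Δz = 9.8 × 4.4433 × 10⁻³ / 39 = 1.1165 × 10⁻³ s⁻².
N = √(1.1165 × 10⁻³) = 0.033414 rad s⁻¹ → T = 2π/N = 188.04 s = 3.1340 min ≈ 3.13 min.

3.13 min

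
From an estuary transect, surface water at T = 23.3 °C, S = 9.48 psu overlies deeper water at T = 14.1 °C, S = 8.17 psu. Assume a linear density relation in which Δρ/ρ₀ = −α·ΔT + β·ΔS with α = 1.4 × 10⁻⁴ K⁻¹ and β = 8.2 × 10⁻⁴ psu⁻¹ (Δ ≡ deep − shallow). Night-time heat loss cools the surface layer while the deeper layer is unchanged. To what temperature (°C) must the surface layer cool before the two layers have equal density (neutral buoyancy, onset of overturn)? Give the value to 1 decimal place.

Neutral buoyancy requires Δρ = 0, i.e. −α(T_deep − T_surf′) + β(S_deep − S_surf) = 0.
T_surf′ = T_deep − (β/α)·ΔS = 14.1 − (8.2 × 10⁻⁴/1.4 × 10⁻⁴)·(-1.31) = 21.773 °C.
Cooling required: 23.3 − (21.773) = 1.527 °C.

21.8 °C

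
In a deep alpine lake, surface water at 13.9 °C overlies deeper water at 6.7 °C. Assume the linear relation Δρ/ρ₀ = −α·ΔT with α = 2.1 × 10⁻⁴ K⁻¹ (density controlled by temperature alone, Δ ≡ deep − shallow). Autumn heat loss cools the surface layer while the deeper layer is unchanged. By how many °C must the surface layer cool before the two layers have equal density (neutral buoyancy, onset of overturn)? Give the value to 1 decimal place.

With temperature the only control, equal density requires T_surf′ = T_deep.
T_surf′ = 6.7 °C.
Cooling required: 13.9 − 6.7 = 7.2 °C.

7.2 °C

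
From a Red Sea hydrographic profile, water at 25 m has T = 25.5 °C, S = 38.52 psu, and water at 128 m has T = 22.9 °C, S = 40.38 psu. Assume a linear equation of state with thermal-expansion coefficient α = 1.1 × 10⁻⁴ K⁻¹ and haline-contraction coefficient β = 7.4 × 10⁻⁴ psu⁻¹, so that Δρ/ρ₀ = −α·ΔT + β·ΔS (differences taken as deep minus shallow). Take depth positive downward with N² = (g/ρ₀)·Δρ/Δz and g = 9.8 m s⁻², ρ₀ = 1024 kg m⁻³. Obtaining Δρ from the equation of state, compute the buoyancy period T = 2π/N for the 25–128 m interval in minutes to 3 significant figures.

8.33 min

ΔT = -2.6 K, ΔS = +1.86 psu (deep − shallow).
Δρ/ρ₀ = −αΔT + βΔS = 2.86 × 10⁻⁴ + 1.3764 × 10⁻³ = 1.6624 × 10⁻³, so Δρ ≈ 1.702 kg m⁻³.
N² = (g/ρ₀)·Δρ/Δz = g·(Δρ/ρ₀)/Δz = 9.8 × 1.6624 × 10⁻³ / 103 = 1.5817 × 10⁻⁴ s⁻².
N = √(1.5817 × 10⁻⁴) = 0.012577 rad s⁻¹ → T = 2π/N = 499.58 s = 8.3263 min ≈ 8.33 min.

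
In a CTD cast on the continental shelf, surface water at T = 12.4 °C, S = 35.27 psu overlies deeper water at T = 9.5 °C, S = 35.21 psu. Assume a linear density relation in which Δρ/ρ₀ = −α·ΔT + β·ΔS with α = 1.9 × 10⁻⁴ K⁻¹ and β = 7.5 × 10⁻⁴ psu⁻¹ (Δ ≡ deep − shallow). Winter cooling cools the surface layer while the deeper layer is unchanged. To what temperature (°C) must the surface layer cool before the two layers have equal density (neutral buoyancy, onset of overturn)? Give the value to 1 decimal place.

Neutral buoyancy requires Δρ = 0, i.e. −α(T_deep − T_surf′) + β(S_deep − S_surf) = 0.
T_surf′ = T_deep − (β/α)·ΔS = 9.5 − (7.5 × 10⁻⁴/1.9 × 10⁻⁴)·(-0.06) = 9.737 °C.
Cooling required: 12.4 − (9.737) = 2.663 °C.

9.7 °C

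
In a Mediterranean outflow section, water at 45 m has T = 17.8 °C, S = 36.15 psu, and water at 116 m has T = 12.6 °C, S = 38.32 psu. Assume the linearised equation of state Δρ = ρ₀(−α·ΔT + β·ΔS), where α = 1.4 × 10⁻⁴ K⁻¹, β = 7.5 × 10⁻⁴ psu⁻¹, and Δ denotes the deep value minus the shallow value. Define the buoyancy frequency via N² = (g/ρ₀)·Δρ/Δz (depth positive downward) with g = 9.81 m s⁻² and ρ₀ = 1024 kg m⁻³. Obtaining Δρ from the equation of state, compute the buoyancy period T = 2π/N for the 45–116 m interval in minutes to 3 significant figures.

ΔT = -5.2 K, ΔS = +2.17 psu (deep − shallow).
Δρ/ρ₀ = −αΔT + βΔS = 7.28 × 10⁻⁴ + 1.6275 × 10⁻³ = 2.3555 × 10⁻³, so Δρ ≈ 2.412 kg m⁻³.
N² = (g/ρ₀)·Δρ/Δz = g·(Δρ/ρ₀)/Δz = 9.81 × 2.3555 × 10⁻³ / 71 = 3.2546 × 10⁻⁴ s⁻².
N = √(3.2546 × 10⁻⁴) = 0.018041 rad s⁻¹ → T = 2π/N = 348.27 s = 5.8045 min ≈ 5.80 min.

5.80 min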